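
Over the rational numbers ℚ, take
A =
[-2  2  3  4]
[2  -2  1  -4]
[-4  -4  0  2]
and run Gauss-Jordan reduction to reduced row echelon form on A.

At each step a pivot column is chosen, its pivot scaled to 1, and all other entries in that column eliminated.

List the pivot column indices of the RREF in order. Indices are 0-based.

[1] R0 /= -2  ⇒  (1, -1, -3/2, -2)
     R1 -= 2·R0  ⇒  (0, 0, 4, 0)
     R2 -= -4·R0  ⇒  (0, -8, -6, -6)
[2] R1 <-> R2
[2] R1 /= -8  ⇒  (0, 1, 3/4, 3/4)
     R0 -= -1·R1  ⇒  (1, 0, -3/4, -5/4)
[3] R2 /= 4  ⇒  (0, 0, 1, 0)
     R0 -= -3/4·R2  ⇒  (1, 0, 0, -5/4)
     R1 -= 3/4·R2  ⇒  (0, 1, 0, 3/4)

pivot columns: 0, 1, 2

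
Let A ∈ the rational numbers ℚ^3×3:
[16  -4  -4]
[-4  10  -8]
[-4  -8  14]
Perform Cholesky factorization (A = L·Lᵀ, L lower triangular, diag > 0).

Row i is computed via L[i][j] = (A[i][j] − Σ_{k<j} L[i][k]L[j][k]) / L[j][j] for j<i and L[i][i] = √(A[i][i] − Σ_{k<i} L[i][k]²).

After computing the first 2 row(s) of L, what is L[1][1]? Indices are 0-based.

Step 1: L[0][0] = √(16) = 4.
  L[1][0] = (-4) / L[0][0] = -1.
Step 2: L[1][1] = √(9) = 3.

L[1][1] = 3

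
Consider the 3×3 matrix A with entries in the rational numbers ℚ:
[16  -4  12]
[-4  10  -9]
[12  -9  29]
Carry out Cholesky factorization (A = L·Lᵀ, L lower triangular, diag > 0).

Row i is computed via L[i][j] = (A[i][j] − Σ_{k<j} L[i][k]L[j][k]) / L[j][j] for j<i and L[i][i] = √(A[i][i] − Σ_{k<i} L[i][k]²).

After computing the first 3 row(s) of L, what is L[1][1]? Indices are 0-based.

L[1][1] = 3

Step 1: L[0][0] = √(16) = 4.
  L[1][0] = (-4) / L[0][0] = -1.
Step 2: L[1][1] = √(9) = 3.
  L[2][0] = (12) / L[0][0] = 3.
  L[2][1] = (-6) / L[1][1] = -2.
Step 3: L[2][2] = √(16) = 4.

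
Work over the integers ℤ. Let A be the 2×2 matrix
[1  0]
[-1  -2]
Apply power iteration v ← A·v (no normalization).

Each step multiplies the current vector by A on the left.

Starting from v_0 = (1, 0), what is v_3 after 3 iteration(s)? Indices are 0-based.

v_0 = (1, 0).
v_1 = A·v_0 = (1, -1).
v_2 = A·v_1 = (1, 1).
v_3 = A·v_2 = (1, -3).

v_3 = (1, -3)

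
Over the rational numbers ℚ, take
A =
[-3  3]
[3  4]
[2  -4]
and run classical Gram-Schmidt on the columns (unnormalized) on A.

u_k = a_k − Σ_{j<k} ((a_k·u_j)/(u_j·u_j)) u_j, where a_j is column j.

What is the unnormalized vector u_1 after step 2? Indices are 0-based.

Step 1: u_0 = a_0 = (-3, 3, 2).
Step 2: u_1 = a_1 − (-5/22)·u_0 = (51/22, 103/22, -39/11).

u_1 = (51/22, 103/22, -39/11)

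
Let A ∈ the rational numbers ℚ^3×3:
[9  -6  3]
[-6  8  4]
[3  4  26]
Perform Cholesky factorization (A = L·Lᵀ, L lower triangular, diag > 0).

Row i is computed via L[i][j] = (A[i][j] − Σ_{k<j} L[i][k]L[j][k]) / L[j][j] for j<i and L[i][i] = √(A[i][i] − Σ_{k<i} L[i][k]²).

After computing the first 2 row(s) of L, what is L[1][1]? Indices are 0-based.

L[1][1] = 2

Step 1: L[0][0] = √(9) = 3.
  L[1][0] = (-6) / L[0][0] = -2.
Step 2: L[1][1] = √(4) = 2.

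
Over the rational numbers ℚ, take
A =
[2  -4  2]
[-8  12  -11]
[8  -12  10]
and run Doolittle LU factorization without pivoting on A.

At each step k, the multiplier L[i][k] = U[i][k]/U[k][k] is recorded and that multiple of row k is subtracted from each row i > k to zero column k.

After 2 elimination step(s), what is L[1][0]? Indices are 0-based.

L[1][0] = -4

Step 1: pivot at (0,0) is 2.
  row1 ← row1 − (-4)·row0  ⇒  L[1][0]=-4, U row1=(0, -4, -3)
  row2 ← row2 − (4)·row0  ⇒  L[2][0]=4, U row2=(0, 4, 2)
Step 2: pivot at (1,1) is -4.
  row2 ← row2 − (-1)·row1  ⇒  L[2][1]=-1, U row2=(0, 0, -1)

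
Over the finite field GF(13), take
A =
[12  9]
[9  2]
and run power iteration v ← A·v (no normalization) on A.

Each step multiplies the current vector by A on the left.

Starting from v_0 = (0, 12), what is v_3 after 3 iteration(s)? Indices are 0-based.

v_0 = (0, 12).
v_1 = A·v_0 = (4, 11).
v_2 = A·v_1 = (4, 6).
v_3 = A·v_2 = (11, 9).

v_3 = (11, 9)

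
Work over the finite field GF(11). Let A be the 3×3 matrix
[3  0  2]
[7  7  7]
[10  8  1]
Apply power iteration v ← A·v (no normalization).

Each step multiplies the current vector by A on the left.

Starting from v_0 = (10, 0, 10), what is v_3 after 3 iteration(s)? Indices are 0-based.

v_0 = (10, 0, 10).
v_1 = A·v_0 = (6, 8, 0).
v_2 = A·v_1 = (7, 10, 3).
v_3 = A·v_2 = (5, 8, 10).

v_3 = (5, 8, 10)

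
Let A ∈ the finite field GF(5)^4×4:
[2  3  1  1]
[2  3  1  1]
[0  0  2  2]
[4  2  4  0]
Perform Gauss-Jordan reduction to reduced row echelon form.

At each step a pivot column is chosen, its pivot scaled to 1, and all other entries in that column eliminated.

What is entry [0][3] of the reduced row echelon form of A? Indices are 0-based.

pivot(0,0)=2: scale R0 → (1, 4, 3, 3)
  clear (1,0): R1 −= (2)R0 → (0, 0, 0, 0)
  clear (3,0): R3 −= (4)R0 → (0, 1, 2, 3)
pivot(1,1): swap R1↔R3
pivot(1,1)=1: scale R1 → (0, 1, 2, 3)
  clear (0,1): R0 −= (4)R1 → (1, 0, 0, 1)
pivot(2,2)=2: scale R2 → (0, 0, 1, 1)
  clear (1,2): R1 −= (2)R2 → (0, 1, 0, 1)
col 3: no nonzero at/below row 3; advance.

M[0][3] = 1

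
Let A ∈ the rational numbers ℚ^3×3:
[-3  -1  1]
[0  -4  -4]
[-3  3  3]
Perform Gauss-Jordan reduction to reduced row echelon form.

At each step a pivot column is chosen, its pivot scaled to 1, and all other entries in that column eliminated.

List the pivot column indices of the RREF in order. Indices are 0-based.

pivot(0,0)=-3: scale R0 → (1, 1/3, -1/3)
  clear (2,0): R2 −= (-3)R0 → (0, 4, 2)
pivot(1,1)=-4: scale R1 → (0, 1, 1)
  clear (0,1): R0 −= (1/3)R1 → (1, 0, -2/3)
  clear (2,1): R2 −= (4)R1 → (0, 0, -2)
pivot(2,2)=-2: scale R2 → (0, 0, 1)
  clear (0,2): R0 −= (-2/3)R2 → (1, 0, 0)
  clear (1,2): R1 −= (1)R2 → (0, 1, 0)

pivot columns: 0, 1, 2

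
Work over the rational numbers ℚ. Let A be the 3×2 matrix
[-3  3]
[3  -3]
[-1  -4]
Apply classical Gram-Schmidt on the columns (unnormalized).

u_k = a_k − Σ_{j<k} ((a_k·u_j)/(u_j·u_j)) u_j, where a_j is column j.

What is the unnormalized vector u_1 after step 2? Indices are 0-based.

Step 1: u_0 = a_0 = (-3, 3, -1).
Step 2: u_1 = a_1 − (-14/19)·u_0 = (15/19, -15/19, -90/19).

u_1 = (15/19, -15/19, -90/19)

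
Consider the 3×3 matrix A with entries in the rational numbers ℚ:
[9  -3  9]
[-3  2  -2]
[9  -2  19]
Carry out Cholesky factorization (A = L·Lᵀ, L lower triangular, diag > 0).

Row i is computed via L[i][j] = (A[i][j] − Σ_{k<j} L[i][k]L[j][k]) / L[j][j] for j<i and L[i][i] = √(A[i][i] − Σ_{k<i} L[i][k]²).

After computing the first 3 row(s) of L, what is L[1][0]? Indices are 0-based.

L[1][0] = -1

Step 1: L[0][0] = √(9) = 3.
  L[1][0] = (-3) / L[0][0] = -1.
Step 2: L[1][1] = √(1) = 1.
  L[2][0] = (9) / L[0][0] = 3.
  L[2][1] = (1) / L[1][1] = 1.
Step 3: L[2][2] = √(9) = 3.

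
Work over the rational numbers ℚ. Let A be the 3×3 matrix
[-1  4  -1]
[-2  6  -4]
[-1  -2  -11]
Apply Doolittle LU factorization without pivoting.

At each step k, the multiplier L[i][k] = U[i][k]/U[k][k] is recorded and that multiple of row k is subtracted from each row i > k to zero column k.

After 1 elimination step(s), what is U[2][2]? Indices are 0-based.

k=0: U[0][0]=-1
  eliminate (1,0): mult=2, new row 1: (0, -2, -2); set L[1][0]=2
  eliminate (2,0): mult=1, new row 2: (0, -6, -10); set L[2][0]=1

U[2][2] = -10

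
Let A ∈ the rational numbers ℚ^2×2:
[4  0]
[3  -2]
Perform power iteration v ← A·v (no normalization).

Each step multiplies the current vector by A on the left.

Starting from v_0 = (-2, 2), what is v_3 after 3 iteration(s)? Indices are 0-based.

v_0 = (-2, 2).
v_1 = A·v_0 = (-8, -10).
v_2 = A·v_1 = (-32, -4).
v_3 = A·v_2 = (-128, -88).

v_3 = (-128, -88)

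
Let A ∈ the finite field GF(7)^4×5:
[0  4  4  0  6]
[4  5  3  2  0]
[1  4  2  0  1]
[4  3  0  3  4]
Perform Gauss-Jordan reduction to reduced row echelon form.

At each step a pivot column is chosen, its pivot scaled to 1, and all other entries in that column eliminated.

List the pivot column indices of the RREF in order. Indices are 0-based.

pivot(0,0): swap R0↔R1
pivot(0,0)=4: scale R0 → (1, 3, 6, 4, 0)
  clear (2,0): R2 −= (1)R0 → (0, 1, 3, 3, 1)
  clear (3,0): R3 −= (4)R0 → (0, 5, 4, 1, 4)
pivot(1,1)=4: scale R1 → (0, 1, 1, 0, 5)
  clear (0,1): R0 −= (3)R1 → (1, 0, 3, 4, 6)
  clear (2,1): R2 −= (1)R1 → (0, 0, 2, 3, 3)
  clear (3,1): R3 −= (5)R1 → (0, 0, 6, 1, 0)
pivot(2,2)=2: scale R2 → (0, 0, 1, 5, 5)
  clear (0,2): R0 −= (3)R2 → (1, 0, 0, 3, 5)
  clear (1,2): R1 −= (1)R2 → (0, 1, 0, 2, 0)
  clear (3,2): R3 −= (6)R2 → (0, 0, 0, 6, 5)
pivot(3,3)=6: scale R3 → (0, 0, 0, 1, 2)
  clear (0,3): R0 −= (3)R3 → (1, 0, 0, 0, 6)
  clear (1,3): R1 −= (2)R3 → (0, 1, 0, 0, 3)
  clear (2,3): R2 −= (5)R3 → (0, 0, 1, 0, 2)

pivot columns: 0, 1, 2, 3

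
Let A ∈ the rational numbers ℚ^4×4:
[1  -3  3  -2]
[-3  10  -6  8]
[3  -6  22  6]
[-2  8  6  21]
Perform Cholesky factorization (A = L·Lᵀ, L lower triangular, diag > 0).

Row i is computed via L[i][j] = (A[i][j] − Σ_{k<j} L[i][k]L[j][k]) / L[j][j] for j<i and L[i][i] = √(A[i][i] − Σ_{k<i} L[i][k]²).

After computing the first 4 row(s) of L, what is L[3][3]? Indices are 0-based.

L[3][3] = 2

Step 1: L[0][0] = √(1) = 1.
  L[1][0] = (-3) / L[0][0] = -3.
Step 2: L[1][1] = √(1) = 1.
  L[2][0] = (3) / L[0][0] = 3.
  L[2][1] = (3) / L[1][1] = 3.
Step 3: L[2][2] = √(4) = 2.
  L[3][0] = (-2) / L[0][0] = -2.
  L[3][1] = (2) / L[1][1] = 2.
  L[3][2] = (6) / L[2][2] = 3.
Step 4: L[3][3] = √(4) = 2.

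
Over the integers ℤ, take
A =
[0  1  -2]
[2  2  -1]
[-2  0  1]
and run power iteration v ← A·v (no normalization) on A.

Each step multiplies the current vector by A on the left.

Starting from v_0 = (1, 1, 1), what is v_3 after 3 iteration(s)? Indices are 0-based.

v_3 = (3, 19, -9)

v_0 = (1, 1, 1).
v_1 = A·v_0 = (-1, 3, -1).
v_2 = A·v_1 = (5, 5, 1).
v_3 = A·v_2 = (3, 19, -9).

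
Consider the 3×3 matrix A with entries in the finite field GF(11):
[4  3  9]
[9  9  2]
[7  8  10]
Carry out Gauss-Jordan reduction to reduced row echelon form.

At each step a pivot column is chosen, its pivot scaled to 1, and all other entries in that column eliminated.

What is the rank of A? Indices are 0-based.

rank = 3

step 1: normalize row 0 (÷4) = (1, 9, 5)
  row 1: subtract 9×row0 = (0, 5, 1)
  row 2: subtract 7×row0 = (0, 0, 8)
step 2: normalize row 1 (÷5) = (0, 1, 9)
  row 0: subtract 9×row1 = (1, 0, 1)
step 3: normalize row 2 (÷8) = (0, 0, 1)
  row 0: subtract 1×row2 = (1, 0, 0)
  row 1: subtract 9×row2 = (0, 1, 0)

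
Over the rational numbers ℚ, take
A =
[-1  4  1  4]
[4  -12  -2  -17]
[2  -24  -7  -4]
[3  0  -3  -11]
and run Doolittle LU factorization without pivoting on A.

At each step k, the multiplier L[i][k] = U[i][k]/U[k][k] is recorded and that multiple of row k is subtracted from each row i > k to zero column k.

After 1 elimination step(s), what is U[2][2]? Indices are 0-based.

[col 0] pivot -1
  R1 -= -4*R0 → (0, 4, 2, -1)  (L[1][0] := -4)
  R2 -= -2*R0 → (0, -16, -5, 4)  (L[2][0] := -2)
  R3 -= -3*R0 → (0, 12, 0, 1)  (L[3][0] := -3)

U[2][2] = -5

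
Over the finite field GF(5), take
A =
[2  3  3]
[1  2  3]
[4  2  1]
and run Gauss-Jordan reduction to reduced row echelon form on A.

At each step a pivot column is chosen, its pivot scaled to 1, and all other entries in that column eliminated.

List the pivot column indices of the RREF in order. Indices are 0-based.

pivot columns: 0, 1, 2

step 1: normalize row 0 (÷2) = (1, 4, 4)
  row 1: subtract 1×row0 = (0, 3, 4)
  row 2: subtract 4×row0 = (0, 1, 0)
step 2: normalize row 1 (÷3) = (0, 1, 3)
  row 0: subtract 4×row1 = (1, 0, 2)
  row 2: subtract 1×row1 = (0, 0, 2)
step 3: normalize row 2 (÷2) = (0, 0, 1)
  row 0: subtract 2×row2 = (1, 0, 0)
  row 1: subtract 3×row2 = (0, 1, 0)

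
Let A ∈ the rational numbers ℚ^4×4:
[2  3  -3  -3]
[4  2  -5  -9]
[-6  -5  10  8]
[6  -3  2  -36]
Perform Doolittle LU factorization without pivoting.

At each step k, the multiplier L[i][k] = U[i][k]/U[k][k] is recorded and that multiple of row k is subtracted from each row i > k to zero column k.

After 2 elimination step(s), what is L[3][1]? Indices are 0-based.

[col 0] pivot 2
  R1 -= 2*R0 → (0, -4, 1, -3)  (L[1][0] := 2)
  R2 -= -3*R0 → (0, 4, 1, -1)  (L[2][0] := -3)
  R3 -= 3*R0 → (0, -12, 11, -27)  (L[3][0] := 3)
[col 1] pivot -4
  R2 -= -1*R1 → (0, 0, 2, -4)  (L[2][1] := -1)
  R3 -= 3*R1 → (0, 0, 8, -18)  (L[3][1] := 3)

L[3][1] = 3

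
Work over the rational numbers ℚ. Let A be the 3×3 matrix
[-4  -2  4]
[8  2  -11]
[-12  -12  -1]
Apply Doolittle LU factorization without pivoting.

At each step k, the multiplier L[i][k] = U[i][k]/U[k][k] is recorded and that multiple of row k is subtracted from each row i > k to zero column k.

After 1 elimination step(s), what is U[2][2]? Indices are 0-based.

U[2][2] = -13

Step 1: pivot at (0,0) is -4.
  row1 ← row1 − (-2)·row0  ⇒  L[1][0]=-2, U row1=(0, -2, -3)
  row2 ← row2 − (3)·row0  ⇒  L[2][0]=3, U row2=(0, -6, -13)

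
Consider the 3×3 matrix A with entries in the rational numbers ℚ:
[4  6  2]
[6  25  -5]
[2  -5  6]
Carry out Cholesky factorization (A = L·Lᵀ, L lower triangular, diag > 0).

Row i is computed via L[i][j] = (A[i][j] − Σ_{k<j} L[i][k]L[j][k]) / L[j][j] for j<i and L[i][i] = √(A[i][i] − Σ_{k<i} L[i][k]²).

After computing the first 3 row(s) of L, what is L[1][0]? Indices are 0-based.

L[1][0] = 3

Step 1: L[0][0] = √(4) = 2.
  L[1][0] = (6) / L[0][0] = 3.
Step 2: L[1][1] = √(16) = 4.
  L[2][0] = (2) / L[0][0] = 1.
  L[2][1] = (-8) / L[1][1] = -2.
Step 3: L[2][2] = √(1) = 1.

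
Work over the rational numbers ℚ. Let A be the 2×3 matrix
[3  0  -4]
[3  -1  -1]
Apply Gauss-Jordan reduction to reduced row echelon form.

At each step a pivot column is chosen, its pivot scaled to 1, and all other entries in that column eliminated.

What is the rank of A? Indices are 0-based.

rank = 2

step 1: normalize row 0 (÷3) = (1, 0, -4/3)
  row 1: subtract 3×row0 = (0, -1, 3)
step 2: normalize row 1 (÷-1) = (0, 1, -3)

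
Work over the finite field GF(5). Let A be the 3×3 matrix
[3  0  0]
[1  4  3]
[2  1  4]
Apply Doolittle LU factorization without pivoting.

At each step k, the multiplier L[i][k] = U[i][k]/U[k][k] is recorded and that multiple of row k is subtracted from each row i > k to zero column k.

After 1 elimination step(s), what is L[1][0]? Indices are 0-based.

Step 1: pivot at (0,0) is 3.
  row1 ← row1 − (2)·row0  ⇒  L[1][0]=2, U row1=(0, 4, 3)
  row2 ← row2 − (4)·row0  ⇒  L[2][0]=4, U row2=(0, 1, 4)

L[1][0] = 2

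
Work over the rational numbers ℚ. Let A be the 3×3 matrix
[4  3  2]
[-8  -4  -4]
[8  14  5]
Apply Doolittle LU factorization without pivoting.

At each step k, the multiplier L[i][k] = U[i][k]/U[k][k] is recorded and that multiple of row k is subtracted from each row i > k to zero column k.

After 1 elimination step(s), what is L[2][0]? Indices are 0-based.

[col 0] pivot 4
  R1 -= -2*R0 → (0, 2, 0)  (L[1][0] := -2)
  R2 -= 2*R0 → (0, 8, 1)  (L[2][0] := 2)

L[2][0] = 2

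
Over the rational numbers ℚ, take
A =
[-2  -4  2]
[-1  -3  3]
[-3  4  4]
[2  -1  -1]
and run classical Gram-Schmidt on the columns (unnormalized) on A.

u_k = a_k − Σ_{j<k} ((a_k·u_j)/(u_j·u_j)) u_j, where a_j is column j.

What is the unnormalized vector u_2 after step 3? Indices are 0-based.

u_2 = (-58/83, 130/83, 66/83, 106/83)

Step 1: u_0 = a_0 = (-2, -1, -3, 2).
Step 2: u_1 = a_1 − (-1/6)·u_0 = (-13/3, -19/6, 7/2, -2/3).
Step 3: u_2 = a_2 − (-7/6)·u_0 − (-7/83)·u_1 = (-58/83, 130/83, 66/83, 106/83).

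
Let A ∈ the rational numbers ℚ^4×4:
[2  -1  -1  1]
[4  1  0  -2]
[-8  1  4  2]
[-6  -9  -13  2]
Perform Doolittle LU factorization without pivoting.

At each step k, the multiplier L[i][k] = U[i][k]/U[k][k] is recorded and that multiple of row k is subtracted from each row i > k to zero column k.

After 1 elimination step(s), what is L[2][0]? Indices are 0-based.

L[2][0] = -4

k=0: U[0][0]=2
  eliminate (1,0): mult=2, new row 1: (0, 3, 2, -4); set L[1][0]=2
  eliminate (2,0): mult=-4, new row 2: (0, -3, 0, 6); set L[2][0]=-4
  eliminate (3,0): mult=-3, new row 3: (0, -12, -16, 5); set L[3][0]=-3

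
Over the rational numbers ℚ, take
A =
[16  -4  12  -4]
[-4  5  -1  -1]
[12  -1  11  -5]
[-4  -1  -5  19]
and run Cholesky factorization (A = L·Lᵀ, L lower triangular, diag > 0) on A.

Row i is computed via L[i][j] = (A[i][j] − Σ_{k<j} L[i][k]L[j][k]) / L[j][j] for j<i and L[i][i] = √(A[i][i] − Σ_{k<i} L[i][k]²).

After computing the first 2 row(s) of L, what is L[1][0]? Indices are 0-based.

Step 1: L[0][0] = √(16) = 4.
  L[1][0] = (-4) / L[0][0] = -1.
Step 2: L[1][1] = √(4) = 2.

L[1][0] = -1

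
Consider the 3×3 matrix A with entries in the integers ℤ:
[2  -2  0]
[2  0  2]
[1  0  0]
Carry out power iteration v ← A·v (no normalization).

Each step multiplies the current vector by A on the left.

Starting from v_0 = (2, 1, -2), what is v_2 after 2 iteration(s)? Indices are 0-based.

v_0 = (2, 1, -2).
v_1 = A·v_0 = (2, 0, 2).
v_2 = A·v_1 = (4, 8, 2).

v_2 = (4, 8, 2)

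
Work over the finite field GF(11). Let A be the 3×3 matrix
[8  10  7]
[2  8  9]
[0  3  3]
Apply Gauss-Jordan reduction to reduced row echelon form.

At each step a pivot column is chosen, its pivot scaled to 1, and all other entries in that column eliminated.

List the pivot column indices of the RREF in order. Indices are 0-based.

pivot(0,0)=8: scale R0 → (1, 4, 5)
  clear (1,0): R1 −= (2)R0 → (0, 0, 10)
pivot(1,1): swap R1↔R2
pivot(1,1)=3: scale R1 → (0, 1, 1)
  clear (0,1): R0 −= (4)R1 → (1, 0, 1)
pivot(2,2)=10: scale R2 → (0, 0, 1)
  clear (0,2): R0 −= (1)R2 → (1, 0, 0)
  clear (1,2): R1 −= (1)R2 → (0, 1, 0)

pivot columns: 0, 1, 2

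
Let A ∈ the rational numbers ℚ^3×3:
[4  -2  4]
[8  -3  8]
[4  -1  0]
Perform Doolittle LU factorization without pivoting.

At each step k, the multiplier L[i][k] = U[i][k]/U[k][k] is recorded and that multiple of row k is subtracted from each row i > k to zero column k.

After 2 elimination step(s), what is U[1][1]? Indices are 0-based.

Step 1: pivot at (0,0) is 4.
  row1 ← row1 − (2)·row0  ⇒  L[1][0]=2, U row1=(0, 1, 0)
  row2 ← row2 − (1)·row0  ⇒  L[2][0]=1, U row2=(0, 1, -4)
Step 2: pivot at (1,1) is 1.
  row2 ← row2 − (1)·row1  ⇒  L[2][1]=1, U row2=(0, 0, -4)

U[1][1] = 1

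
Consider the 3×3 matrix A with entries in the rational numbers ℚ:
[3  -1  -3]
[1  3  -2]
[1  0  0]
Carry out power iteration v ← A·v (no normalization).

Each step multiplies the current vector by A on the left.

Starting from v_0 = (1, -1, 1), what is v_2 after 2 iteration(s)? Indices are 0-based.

v_0 = (1, -1, 1).
v_1 = A·v_0 = (1, -4, 1).
v_2 = A·v_1 = (4, -13, 1).

v_2 = (4, -13, 1)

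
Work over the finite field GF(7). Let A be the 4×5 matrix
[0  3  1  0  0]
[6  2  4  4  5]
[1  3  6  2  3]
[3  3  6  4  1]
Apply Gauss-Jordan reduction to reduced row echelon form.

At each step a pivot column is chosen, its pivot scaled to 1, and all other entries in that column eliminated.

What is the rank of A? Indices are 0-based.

rank = 4

[1] R0 <-> R1
[1] R0 /= 6  ⇒  (1, 5, 3, 3, 2)
     R2 -= 1·R0  ⇒  (0, 5, 3, 6, 1)
     R3 -= 3·R0  ⇒  (0, 2, 4, 2, 2)
[2] R1 /= 3  ⇒  (0, 1, 5, 0, 0)
     R0 -= 5·R1  ⇒  (1, 0, 6, 3, 2)
     R2 -= 5·R1  ⇒  (0, 0, 6, 6, 1)
     R3 -= 2·R1  ⇒  (0, 0, 1, 2, 2)
[3] R2 /= 6  ⇒  (0, 0, 1, 1, 6)
     R0 -= 6·R2  ⇒  (1, 0, 0, 4, 1)
     R1 -= 5·R2  ⇒  (0, 1, 0, 2, 5)
     R3 -= 1·R2  ⇒  (0, 0, 0, 1, 3)
[4] R3 /= 1  ⇒  (0, 0, 0, 1, 3)
     R0 -= 4·R3  ⇒  (1, 0, 0, 0, 3)
     R1 -= 2·R3  ⇒  (0, 1, 0, 0, 6)
     R2 -= 1·R3  ⇒  (0, 0, 1, 0, 3)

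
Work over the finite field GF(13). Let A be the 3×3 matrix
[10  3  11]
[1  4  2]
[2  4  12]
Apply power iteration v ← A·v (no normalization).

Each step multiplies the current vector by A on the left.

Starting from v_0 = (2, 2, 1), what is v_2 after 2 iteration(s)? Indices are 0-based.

v_0 = (2, 2, 1).
v_1 = A·v_0 = (11, 12, 11).
v_2 = A·v_1 = (7, 3, 7).

v_2 = (7, 3, 7)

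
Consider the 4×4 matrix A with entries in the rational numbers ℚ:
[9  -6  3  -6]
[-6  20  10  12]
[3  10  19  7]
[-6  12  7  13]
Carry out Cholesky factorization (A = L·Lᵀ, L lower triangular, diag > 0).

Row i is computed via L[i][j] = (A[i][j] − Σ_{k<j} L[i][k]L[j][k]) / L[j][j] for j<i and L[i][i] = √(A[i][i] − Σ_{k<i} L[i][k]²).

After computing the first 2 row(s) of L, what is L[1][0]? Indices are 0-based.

L[1][0] = -2

Step 1: L[0][0] = √(9) = 3.
  L[1][0] = (-6) / L[0][0] = -2.
Step 2: L[1][1] = √(16) = 4.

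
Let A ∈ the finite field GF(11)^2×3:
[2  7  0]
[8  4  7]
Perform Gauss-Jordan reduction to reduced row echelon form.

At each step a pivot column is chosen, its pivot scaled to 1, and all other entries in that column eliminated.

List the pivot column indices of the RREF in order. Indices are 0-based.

[1] R0 /= 2  ⇒  (1, 9, 0)
     R1 -= 8·R0  ⇒  (0, 9, 7)
[2] R1 /= 9  ⇒  (0, 1, 2)
     R0 -= 9·R1  ⇒  (1, 0, 4)

pivot columns: 0, 1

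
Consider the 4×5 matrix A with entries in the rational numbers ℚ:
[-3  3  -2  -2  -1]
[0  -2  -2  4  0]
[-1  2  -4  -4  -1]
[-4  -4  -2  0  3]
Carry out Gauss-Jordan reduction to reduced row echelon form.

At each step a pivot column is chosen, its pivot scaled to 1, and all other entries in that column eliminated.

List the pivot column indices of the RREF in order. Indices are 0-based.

pivot columns: 0, 1, 2, 3

pivot(0,0)=-3: scale R0 → (1, -1, 2/3, 2/3, 1/3)
  clear (2,0): R2 −= (-1)R0 → (0, 1, -10/3, -10/3, -2/3)
  clear (3,0): R3 −= (-4)R0 → (0, -8, 2/3, 8/3, 13/3)
pivot(1,1)=-2: scale R1 → (0, 1, 1, -2, 0)
  clear (0,1): R0 −= (-1)R1 → (1, 0, 5/3, -4/3, 1/3)
  clear (2,1): R2 −= (1)R1 → (0, 0, -13/3, -4/3, -2/3)
  clear (3,1): R3 −= (-8)R1 → (0, 0, 26/3, -40/3, 13/3)
pivot(2,2)=-13/3: scale R2 → (0, 0, 1, 4/13, 2/13)
  clear (0,2): R0 −= (5/3)R2 → (1, 0, 0, -24/13, 1/13)
  clear (1,2): R1 −= (1)R2 → (0, 1, 0, -30/13, -2/13)
  clear (3,2): R3 −= (26/3)R2 → (0, 0, 0, -16, 3)
pivot(3,3)=-16: scale R3 → (0, 0, 0, 1, -3/16)
  clear (0,3): R0 −= (-24/13)R3 → (1, 0, 0, 0, -7/26)
  clear (1,3): R1 −= (-30/13)R3 → (0, 1, 0, 0, -61/104)
  clear (2,3): R2 −= (4/13)R3 → (0, 0, 1, 0, 11/52)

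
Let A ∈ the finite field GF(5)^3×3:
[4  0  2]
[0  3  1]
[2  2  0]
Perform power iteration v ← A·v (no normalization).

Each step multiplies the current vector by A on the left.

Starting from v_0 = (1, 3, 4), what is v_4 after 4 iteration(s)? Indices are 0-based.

v_4 = (3, 0, 4)

v_0 = (1, 3, 4).
v_1 = A·v_0 = (2, 3, 3).
v_2 = A·v_1 = (4, 2, 0).
v_3 = A·v_2 = (1, 1, 2).
v_4 = A·v_3 = (3, 0, 4).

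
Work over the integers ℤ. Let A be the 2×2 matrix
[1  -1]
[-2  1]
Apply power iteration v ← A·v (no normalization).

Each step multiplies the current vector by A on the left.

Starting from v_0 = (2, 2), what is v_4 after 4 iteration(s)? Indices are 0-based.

v_0 = (2, 2).
v_1 = A·v_0 = (0, -2).
v_2 = A·v_1 = (2, -2).
v_3 = A·v_2 = (4, -6).
v_4 = A·v_3 = (10, -14).

v_4 = (10, -14)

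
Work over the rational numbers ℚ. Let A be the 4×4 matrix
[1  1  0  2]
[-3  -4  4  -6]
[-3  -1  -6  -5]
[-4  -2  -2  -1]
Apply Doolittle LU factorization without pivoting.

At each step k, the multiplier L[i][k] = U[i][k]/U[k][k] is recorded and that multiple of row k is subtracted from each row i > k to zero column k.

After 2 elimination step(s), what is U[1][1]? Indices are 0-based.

k=0: U[0][0]=1
  eliminate (1,0): mult=-3, new row 1: (0, -1, 4, 0); set L[1][0]=-3
  eliminate (2,0): mult=-3, new row 2: (0, 2, -6, 1); set L[2][0]=-3
  eliminate (3,0): mult=-4, new row 3: (0, 2, -2, 7); set L[3][0]=-4
k=1: U[1][1]=-1
  eliminate (2,1): mult=-2, new row 2: (0, 0, 2, 1); set L[2][1]=-2
  eliminate (3,1): mult=-2, new row 3: (0, 0, 6, 7); set L[3][1]=-2

U[1][1] = -1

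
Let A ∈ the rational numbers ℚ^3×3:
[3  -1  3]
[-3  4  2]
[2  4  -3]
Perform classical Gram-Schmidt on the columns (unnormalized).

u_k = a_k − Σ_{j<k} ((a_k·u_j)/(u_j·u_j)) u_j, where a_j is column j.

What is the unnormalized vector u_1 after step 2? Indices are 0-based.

u_1 = (-1/22, 67/22, 51/11)

Step 1: u_0 = a_0 = (3, -3, 2).
Step 2: u_1 = a_1 − (-7/22)·u_0 = (-1/22, 67/22, 51/11).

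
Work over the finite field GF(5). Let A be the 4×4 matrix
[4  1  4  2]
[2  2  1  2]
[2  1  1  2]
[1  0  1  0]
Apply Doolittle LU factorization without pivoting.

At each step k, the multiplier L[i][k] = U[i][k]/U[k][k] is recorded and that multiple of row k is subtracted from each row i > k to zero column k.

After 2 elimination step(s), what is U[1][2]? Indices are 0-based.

U[1][2] = 4

k=0: U[0][0]=4
  eliminate (1,0): mult=3, new row 1: (0, 4, 4, 1); set L[1][0]=3
  eliminate (2,0): mult=3, new row 2: (0, 3, 4, 1); set L[2][0]=3
  eliminate (3,0): mult=4, new row 3: (0, 1, 0, 2); set L[3][0]=4
k=1: U[1][1]=4
  eliminate (2,1): mult=2, new row 2: (0, 0, 1, 4); set L[2][1]=2
  eliminate (3,1): mult=4, new row 3: (0, 0, 4, 3); set L[3][1]=4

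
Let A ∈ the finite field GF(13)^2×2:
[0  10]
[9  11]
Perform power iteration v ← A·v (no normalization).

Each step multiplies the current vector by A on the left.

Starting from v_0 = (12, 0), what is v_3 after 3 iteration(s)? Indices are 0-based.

v_3 = (11, 12)

v_0 = (12, 0).
v_1 = A·v_0 = (0, 4).
v_2 = A·v_1 = (1, 5).
v_3 = A·v_2 = (11, 12).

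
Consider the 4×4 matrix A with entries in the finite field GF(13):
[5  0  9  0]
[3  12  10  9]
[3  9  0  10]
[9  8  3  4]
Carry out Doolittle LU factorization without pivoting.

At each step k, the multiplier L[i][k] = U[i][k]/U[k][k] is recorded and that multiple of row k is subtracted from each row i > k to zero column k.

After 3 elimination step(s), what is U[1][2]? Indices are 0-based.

k=0: U[0][0]=5
  eliminate (1,0): mult=11, new row 1: (0, 12, 2, 9); set L[1][0]=11
  eliminate (2,0): mult=11, new row 2: (0, 9, 5, 10); set L[2][0]=11
  eliminate (3,0): mult=7, new row 3: (0, 8, 5, 4); set L[3][0]=7
k=1: U[1][1]=12
  eliminate (2,1): mult=4, new row 2: (0, 0, 10, 0); set L[2][1]=4
  eliminate (3,1): mult=5, new row 3: (0, 0, 8, 11); set L[3][1]=5
k=2: U[2][2]=10
  eliminate (3,2): mult=6, new row 3: (0, 0, 0, 11); set L[3][2]=6

U[1][2] = 2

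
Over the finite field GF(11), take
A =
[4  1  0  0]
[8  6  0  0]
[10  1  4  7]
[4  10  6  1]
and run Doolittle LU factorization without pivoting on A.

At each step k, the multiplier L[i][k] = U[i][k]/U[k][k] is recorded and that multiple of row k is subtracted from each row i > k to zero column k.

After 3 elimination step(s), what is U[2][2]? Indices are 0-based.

k=0: U[0][0]=4
  eliminate (1,0): mult=2, new row 1: (0, 4, 0, 0); set L[1][0]=2
  eliminate (2,0): mult=8, new row 2: (0, 4, 4, 7); set L[2][0]=8
  eliminate (3,0): mult=1, new row 3: (0, 9, 6, 1); set L[3][0]=1
k=1: U[1][1]=4
  eliminate (2,1): mult=1, new row 2: (0, 0, 4, 7); set L[2][1]=1
  eliminate (3,1): mult=5, new row 3: (0, 0, 6, 1); set L[3][1]=5
k=2: U[2][2]=4
  eliminate (3,2): mult=7, new row 3: (0, 0, 0, 7); set L[3][2]=7

U[2][2] = 4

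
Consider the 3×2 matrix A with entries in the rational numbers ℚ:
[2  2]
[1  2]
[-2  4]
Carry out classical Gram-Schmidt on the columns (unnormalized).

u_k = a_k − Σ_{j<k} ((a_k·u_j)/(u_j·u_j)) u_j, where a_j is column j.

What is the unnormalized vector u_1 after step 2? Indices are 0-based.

Step 1: u_0 = a_0 = (2, 1, -2).
Step 2: u_1 = a_1 − (-2/9)·u_0 = (22/9, 20/9, 32/9).

u_1 = (22/9, 20/9, 32/9)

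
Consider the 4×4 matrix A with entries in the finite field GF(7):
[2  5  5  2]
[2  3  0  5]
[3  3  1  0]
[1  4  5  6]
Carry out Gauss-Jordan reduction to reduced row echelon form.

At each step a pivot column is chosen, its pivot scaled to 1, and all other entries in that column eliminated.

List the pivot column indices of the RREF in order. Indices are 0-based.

pivot columns: 0, 1, 2, 3

step 1: normalize row 0 (÷2) = (1, 6, 6, 1)
  row 1: subtract 2×row0 = (0, 5, 2, 3)
  row 2: subtract 3×row0 = (0, 6, 4, 4)
  row 3: subtract 1×row0 = (0, 5, 6, 5)
step 2: normalize row 1 (÷5) = (0, 1, 6, 2)
  row 0: subtract 6×row1 = (1, 0, 5, 3)
  row 2: subtract 6×row1 = (0, 0, 3, 6)
  row 3: subtract 5×row1 = (0, 0, 4, 2)
step 3: normalize row 2 (÷3) = (0, 0, 1, 2)
  row 0: subtract 5×row2 = (1, 0, 0, 0)
  row 1: subtract 6×row2 = (0, 1, 0, 4)
  row 3: subtract 4×row2 = (0, 0, 0, 1)
step 4: normalize row 3 (÷1) = (0, 0, 0, 1)
  row 1: subtract 4×row3 = (0, 1, 0, 0)
  row 2: subtract 2×row3 = (0, 0, 1, 0)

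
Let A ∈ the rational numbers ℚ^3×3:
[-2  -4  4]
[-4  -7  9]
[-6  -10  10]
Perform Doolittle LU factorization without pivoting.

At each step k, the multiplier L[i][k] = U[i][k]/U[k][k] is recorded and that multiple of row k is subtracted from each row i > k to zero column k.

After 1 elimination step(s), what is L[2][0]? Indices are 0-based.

L[2][0] = 3

Step 1: pivot at (0,0) is -2.
  row1 ← row1 − (2)·row0  ⇒  L[1][0]=2, U row1=(0, 1, 1)
  row2 ← row2 − (3)·row0  ⇒  L[2][0]=3, U row2=(0, 2, -2)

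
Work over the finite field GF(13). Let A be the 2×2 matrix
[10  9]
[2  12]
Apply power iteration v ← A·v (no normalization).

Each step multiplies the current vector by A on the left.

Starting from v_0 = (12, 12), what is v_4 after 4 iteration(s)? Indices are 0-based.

v_4 = (2, 5)

v_0 = (12, 12).
v_1 = A·v_0 = (7, 12).
v_2 = A·v_1 = (9, 2).
v_3 = A·v_2 = (4, 3).
v_4 = A·v_3 = (2, 5).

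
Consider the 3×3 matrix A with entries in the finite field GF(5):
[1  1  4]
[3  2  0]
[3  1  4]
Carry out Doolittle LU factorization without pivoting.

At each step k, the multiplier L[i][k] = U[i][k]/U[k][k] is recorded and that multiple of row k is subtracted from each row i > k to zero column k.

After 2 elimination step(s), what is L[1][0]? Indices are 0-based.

[col 0] pivot 1
  R1 -= 3*R0 → (0, 4, 3)  (L[1][0] := 3)
  R2 -= 3*R0 → (0, 3, 2)  (L[2][0] := 3)
[col 1] pivot 4
  R2 -= 2*R1 → (0, 0, 1)  (L[2][1] := 2)

L[1][0] = 3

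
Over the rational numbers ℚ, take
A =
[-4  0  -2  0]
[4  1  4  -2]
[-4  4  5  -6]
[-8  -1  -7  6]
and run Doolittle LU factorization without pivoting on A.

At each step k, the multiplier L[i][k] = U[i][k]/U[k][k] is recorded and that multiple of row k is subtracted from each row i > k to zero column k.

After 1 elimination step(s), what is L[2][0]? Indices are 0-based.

Step 1: pivot at (0,0) is -4.
  row1 ← row1 − (-1)·row0  ⇒  L[1][0]=-1, U row1=(0, 1, 2, -2)
  row2 ← row2 − (1)·row0  ⇒  L[2][0]=1, U row2=(0, 4, 7, -6)
  row3 ← row3 − (2)·row0  ⇒  L[3][0]=2, U row3=(0, -1, -3, 6)

L[2][0] = 1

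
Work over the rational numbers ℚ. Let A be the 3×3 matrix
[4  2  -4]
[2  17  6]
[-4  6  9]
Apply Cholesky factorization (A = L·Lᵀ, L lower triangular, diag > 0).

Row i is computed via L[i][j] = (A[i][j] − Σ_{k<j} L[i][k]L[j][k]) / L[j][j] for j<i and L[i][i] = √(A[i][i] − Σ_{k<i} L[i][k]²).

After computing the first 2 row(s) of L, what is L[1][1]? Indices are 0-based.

Step 1: L[0][0] = √(4) = 2.
  L[1][0] = (2) / L[0][0] = 1.
Step 2: L[1][1] = √(16) = 4.

L[1][1] = 4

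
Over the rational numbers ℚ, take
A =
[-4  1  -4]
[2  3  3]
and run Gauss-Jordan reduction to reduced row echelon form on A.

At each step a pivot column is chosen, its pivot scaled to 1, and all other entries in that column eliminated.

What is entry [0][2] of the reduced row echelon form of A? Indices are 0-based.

pivot(0,0)=-4: scale R0 → (1, -1/4, 1)
  clear (1,0): R1 −= (2)R0 → (0, 7/2, 1)
pivot(1,1)=7/2: scale R1 → (0, 1, 2/7)
  clear (0,1): R0 −= (-1/4)R1 → (1, 0, 15/14)

M[0][2] = 15/14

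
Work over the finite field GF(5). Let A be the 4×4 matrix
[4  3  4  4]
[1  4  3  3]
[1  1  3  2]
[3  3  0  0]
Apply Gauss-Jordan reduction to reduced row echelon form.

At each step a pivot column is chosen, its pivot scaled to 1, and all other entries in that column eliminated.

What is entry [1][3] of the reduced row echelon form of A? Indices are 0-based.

M[1][3] = 2

step 1: normalize row 0 (÷4) = (1, 2, 1, 1)
  row 1: subtract 1×row0 = (0, 2, 2, 2)
  row 2: subtract 1×row0 = (0, 4, 2, 1)
  row 3: subtract 3×row0 = (0, 2, 2, 2)
step 2: normalize row 1 (÷2) = (0, 1, 1, 1)
  row 0: subtract 2×row1 = (1, 0, 4, 4)
  row 2: subtract 4×row1 = (0, 0, 3, 2)
  row 3: subtract 2×row1 = (0, 0, 0, 0)
step 3: normalize row 2 (÷3) = (0, 0, 1, 4)
  row 0: subtract 4×row2 = (1, 0, 0, 3)
  row 1: subtract 1×row2 = (0, 1, 0, 2)
skip col 3 (zero from row 3)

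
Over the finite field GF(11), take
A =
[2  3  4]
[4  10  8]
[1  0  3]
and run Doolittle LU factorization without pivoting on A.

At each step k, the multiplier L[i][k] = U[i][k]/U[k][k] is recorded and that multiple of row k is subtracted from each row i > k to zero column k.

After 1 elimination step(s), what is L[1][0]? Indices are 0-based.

L[1][0] = 2

Step 1: pivot at (0,0) is 2.
  row1 ← row1 − (2)·row0  ⇒  L[1][0]=2, U row1=(0, 4, 0)
  row2 ← row2 − (6)·row0  ⇒  L[2][0]=6, U row2=(0, 4, 1)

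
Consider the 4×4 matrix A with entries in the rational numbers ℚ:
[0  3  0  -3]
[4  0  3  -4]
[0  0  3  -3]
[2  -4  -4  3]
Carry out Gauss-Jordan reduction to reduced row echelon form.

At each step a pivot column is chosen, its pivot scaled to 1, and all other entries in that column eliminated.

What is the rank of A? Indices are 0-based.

pivot(0,0): swap R0↔R1
pivot(0,0)=4: scale R0 → (1, 0, 3/4, -1)
  clear (3,0): R3 −= (2)R0 → (0, -4, -11/2, 5)
pivot(1,1)=3: scale R1 → (0, 1, 0, -1)
  clear (3,1): R3 −= (-4)R1 → (0, 0, -11/2, 1)
pivot(2,2)=3: scale R2 → (0, 0, 1, -1)
  clear (0,2): R0 −= (3/4)R2 → (1, 0, 0, -1/4)
  clear (3,2): R3 −= (-11/2)R2 → (0, 0, 0, -9/2)
pivot(3,3)=-9/2: scale R3 → (0, 0, 0, 1)
  clear (0,3): R0 −= (-1/4)R3 → (1, 0, 0, 0)
  clear (1,3): R1 −= (-1)R3 → (0, 1, 0, 0)
  clear (2,3): R2 −= (-1)R3 → (0, 0, 1, 0)

rank = 4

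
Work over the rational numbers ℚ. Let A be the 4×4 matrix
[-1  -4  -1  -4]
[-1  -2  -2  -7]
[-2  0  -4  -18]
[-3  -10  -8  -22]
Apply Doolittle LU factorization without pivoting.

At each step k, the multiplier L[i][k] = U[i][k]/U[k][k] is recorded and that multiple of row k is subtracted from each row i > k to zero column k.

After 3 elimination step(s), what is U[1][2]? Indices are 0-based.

U[1][2] = -1

[col 0] pivot -1
  R1 -= 1*R0 → (0, 2, -1, -3)  (L[1][0] := 1)
  R2 -= 2*R0 → (0, 8, -2, -10)  (L[2][0] := 2)
  R3 -= 3*R0 → (0, 2, -5, -10)  (L[3][0] := 3)
[col 1] pivot 2
  R2 -= 4*R1 → (0, 0, 2, 2)  (L[2][1] := 4)
  R3 -= 1*R1 → (0, 0, -4, -7)  (L[3][1] := 1)
[col 2] pivot 2
  R3 -= -2*R2 → (0, 0, 0, -3)  (L[3][2] := -2)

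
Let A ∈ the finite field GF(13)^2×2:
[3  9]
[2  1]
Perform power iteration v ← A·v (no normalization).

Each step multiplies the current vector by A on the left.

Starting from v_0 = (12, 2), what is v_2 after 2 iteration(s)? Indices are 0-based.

v_0 = (12, 2).
v_1 = A·v_0 = (2, 0).
v_2 = A·v_1 = (6, 4).

v_2 = (6, 4)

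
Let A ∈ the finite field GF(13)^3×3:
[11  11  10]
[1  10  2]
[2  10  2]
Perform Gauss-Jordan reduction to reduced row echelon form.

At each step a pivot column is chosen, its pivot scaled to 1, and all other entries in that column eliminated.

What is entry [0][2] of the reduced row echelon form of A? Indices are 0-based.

M[0][2] = 0

[1] R0 /= 11  ⇒  (1, 1, 8)
     R1 -= 1·R0  ⇒  (0, 9, 7)
     R2 -= 2·R0  ⇒  (0, 8, 12)
[2] R1 /= 9  ⇒  (0, 1, 8)
     R0 -= 1·R1  ⇒  (1, 0, 0)
     R2 -= 8·R1  ⇒  (0, 0, 0)
column 2 empty below row 2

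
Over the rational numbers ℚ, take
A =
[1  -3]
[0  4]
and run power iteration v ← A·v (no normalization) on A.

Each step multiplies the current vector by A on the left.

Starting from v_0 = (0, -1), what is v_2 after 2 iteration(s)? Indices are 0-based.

v_0 = (0, -1).
v_1 = A·v_0 = (3, -4).
v_2 = A·v_1 = (15, -16).

v_2 = (15, -16)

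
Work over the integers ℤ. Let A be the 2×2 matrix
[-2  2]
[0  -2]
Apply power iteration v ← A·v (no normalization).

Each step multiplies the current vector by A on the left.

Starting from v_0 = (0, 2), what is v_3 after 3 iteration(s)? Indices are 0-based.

v_0 = (0, 2).
v_1 = A·v_0 = (4, -4).
v_2 = A·v_1 = (-16, 8).
v_3 = A·v_2 = (48, -16).

v_3 = (48, -16)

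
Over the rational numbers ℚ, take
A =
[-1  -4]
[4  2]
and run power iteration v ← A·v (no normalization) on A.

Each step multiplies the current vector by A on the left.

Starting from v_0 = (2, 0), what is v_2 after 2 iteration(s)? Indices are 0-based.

v_0 = (2, 0).
v_1 = A·v_0 = (-2, 8).
v_2 = A·v_1 = (-30, 8).

v_2 = (-30, 8)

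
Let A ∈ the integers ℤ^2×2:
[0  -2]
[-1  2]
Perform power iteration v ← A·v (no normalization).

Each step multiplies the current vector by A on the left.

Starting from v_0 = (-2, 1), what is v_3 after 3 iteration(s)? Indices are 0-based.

v_0 = (-2, 1).
v_1 = A·v_0 = (-2, 4).
v_2 = A·v_1 = (-8, 10).
v_3 = A·v_2 = (-20, 28).

v_3 = (-20, 28)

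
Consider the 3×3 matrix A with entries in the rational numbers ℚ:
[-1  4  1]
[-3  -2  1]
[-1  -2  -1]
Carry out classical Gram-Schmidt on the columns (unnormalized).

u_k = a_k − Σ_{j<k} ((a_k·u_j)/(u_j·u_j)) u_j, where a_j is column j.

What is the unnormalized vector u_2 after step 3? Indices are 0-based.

Step 1: u_0 = a_0 = (-1, -3, -1).
Step 2: u_1 = a_1 − (4/11)·u_0 = (48/11, -10/11, -18/11).
Step 3: u_2 = a_2 − (-3/11)·u_0 − (7/31)·u_1 = (-8/31, 12/31, -28/31).

u_2 = (-8/31, 12/31, -28/31)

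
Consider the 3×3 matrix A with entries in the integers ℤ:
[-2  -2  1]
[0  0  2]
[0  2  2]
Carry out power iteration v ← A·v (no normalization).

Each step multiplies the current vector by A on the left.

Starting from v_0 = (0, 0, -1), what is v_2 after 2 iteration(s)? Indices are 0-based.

v_0 = (0, 0, -1).
v_1 = A·v_0 = (-1, -2, -2).
v_2 = A·v_1 = (4, -4, -8).

v_2 = (4, -4, -8)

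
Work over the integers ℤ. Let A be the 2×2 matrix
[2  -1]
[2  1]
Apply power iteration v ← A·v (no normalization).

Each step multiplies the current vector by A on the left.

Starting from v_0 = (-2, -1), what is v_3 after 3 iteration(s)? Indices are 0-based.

v_0 = (-2, -1).
v_1 = A·v_0 = (-3, -5).
v_2 = A·v_1 = (-1, -11).
v_3 = A·v_2 = (9, -13).

v_3 = (9, -13)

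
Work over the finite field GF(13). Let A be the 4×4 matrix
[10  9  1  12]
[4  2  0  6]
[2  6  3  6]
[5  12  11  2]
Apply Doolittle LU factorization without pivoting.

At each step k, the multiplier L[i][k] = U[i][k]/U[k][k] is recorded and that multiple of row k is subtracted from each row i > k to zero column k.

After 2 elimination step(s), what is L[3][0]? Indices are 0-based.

L[3][0] = 7

[col 0] pivot 10
  R1 -= 3*R0 → (0, 1, 10, 9)  (L[1][0] := 3)
  R2 -= 8*R0 → (0, 12, 8, 1)  (L[2][0] := 8)
  R3 -= 7*R0 → (0, 1, 4, 9)  (L[3][0] := 7)
[col 1] pivot 1
  R2 -= 12*R1 → (0, 0, 5, 10)  (L[2][1] := 12)
  R3 -= 1*R1 → (0, 0, 7, 0)  (L[3][1] := 1)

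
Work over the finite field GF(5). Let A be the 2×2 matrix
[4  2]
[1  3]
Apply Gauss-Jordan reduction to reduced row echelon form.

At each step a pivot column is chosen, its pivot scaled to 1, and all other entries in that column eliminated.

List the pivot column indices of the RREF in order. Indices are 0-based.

[1] R0 /= 4  ⇒  (1, 3)
     R1 -= 1·R0  ⇒  (0, 0)
column 1 empty below row 1

pivot columns: 0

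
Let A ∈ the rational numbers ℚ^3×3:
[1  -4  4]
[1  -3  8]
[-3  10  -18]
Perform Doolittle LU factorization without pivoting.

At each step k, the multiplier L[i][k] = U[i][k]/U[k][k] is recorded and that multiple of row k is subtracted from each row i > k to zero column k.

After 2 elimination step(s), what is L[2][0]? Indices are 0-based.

[col 0] pivot 1
  R1 -= 1*R0 → (0, 1, 4)  (L[1][0] := 1)
  R2 -= -3*R0 → (0, -2, -6)  (L[2][0] := -3)
[col 1] pivot 1
  R2 -= -2*R1 → (0, 0, 2)  (L[2][1] := -2)

L[2][0] = -3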